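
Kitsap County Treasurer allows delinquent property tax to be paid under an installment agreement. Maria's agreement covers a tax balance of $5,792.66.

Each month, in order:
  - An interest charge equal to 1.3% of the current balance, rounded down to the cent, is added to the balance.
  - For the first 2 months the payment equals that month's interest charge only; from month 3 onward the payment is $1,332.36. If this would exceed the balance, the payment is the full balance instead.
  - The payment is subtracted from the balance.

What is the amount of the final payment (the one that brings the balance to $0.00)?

$674.16

Month 1: $5,792.66 +$75.30 interest = $5,867.96; pay $75.30 → $5,792.66
Month 2: $5,792.66 +$75.30 interest = $5,867.96; pay $75.30 → $5,792.66
Month 3: $5,792.66 +$75.30 interest = $5,867.96; pay $1,332.36 → $4,535.60
Month 4: $4,535.60 +$58.96 interest = $4,594.56; pay $1,332.36 → $3,262.20
Month 5: $3,262.20 +$42.40 interest = $3,304.60; pay $1,332.36 → $1,972.24
Month 6: $1,972.24 +$25.63 interest = $1,997.87; pay $1,332.36 → $665.51
Month 7: $665.51 +$8.65 interest = $674.16; pay $674.16 → $0.00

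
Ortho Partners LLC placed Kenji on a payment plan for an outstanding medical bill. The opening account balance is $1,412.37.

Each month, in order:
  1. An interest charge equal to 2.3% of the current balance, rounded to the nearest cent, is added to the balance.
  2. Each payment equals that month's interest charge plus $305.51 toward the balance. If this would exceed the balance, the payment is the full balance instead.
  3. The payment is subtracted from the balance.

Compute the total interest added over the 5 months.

$92.15

Month 1: opening $1,412.37; interest $32.48 → $1,444.85; payment $337.99; balance $1,106.86
Month 2: opening $1,106.86; interest $25.46 → $1,132.32; payment $330.97; balance $801.35
Month 3: opening $801.35; interest $18.43 → $819.78; payment $323.94; balance $495.84
Month 4: opening $495.84; interest $11.40 → $507.24; payment $316.91; balance $190.33
Month 5: opening $190.33; interest $4.38 → $194.71; payment $194.71; balance $0.00
Total interest: $32.48 + $25.46 + $18.43 + $11.40 + $4.38 = $92.15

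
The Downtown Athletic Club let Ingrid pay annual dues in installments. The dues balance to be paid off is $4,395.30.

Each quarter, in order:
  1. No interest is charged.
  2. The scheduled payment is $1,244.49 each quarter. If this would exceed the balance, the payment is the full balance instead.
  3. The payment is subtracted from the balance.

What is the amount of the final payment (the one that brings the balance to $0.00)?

$661.83

Quarter 1: $4,395.30 − $1,244.49 → $3,150.81
Quarter 2: $3,150.81 − $1,244.49 → $1,906.32
Quarter 3: $1,906.32 − $1,244.49 → $661.83
Quarter 4: $661.83 − $661.83 → $0.00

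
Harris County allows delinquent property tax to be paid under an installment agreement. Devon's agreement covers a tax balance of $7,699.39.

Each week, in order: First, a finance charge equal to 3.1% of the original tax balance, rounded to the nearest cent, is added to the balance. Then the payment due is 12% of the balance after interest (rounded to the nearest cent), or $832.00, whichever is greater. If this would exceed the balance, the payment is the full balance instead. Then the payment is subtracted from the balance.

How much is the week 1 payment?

Week 1: opening $7,699.39; interest $238.68 → $7,938.07; payment $952.57; balance $6,985.50

$952.57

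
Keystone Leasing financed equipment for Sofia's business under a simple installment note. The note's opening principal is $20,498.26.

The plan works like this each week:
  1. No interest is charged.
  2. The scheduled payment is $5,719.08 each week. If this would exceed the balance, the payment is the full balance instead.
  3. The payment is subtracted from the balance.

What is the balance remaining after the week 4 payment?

Week 1: $20,498.26 − $5,719.08 → $14,779.18
Week 2: $14,779.18 − $5,719.08 → $9,060.10
Week 3: $9,060.10 − $5,719.08 → $3,341.02
Week 4: $3,341.02 − $3,341.02 → $0.00

$0.00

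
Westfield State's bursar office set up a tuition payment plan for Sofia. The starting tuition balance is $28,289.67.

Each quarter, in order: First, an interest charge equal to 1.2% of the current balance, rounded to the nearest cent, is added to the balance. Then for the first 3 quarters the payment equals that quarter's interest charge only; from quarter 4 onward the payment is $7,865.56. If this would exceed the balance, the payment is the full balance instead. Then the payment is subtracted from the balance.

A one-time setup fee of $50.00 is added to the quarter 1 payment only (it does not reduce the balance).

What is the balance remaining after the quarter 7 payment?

# | Opening | Interest | Payment | Fee | End bal
1 | $28,289.67 | $339.48 | $339.48 | $50.00 | $28,289.67
2 | $28,289.67 | $339.48 | $339.48 | — | $28,289.67
3 | $28,289.67 | $339.48 | $339.48 | — | $28,289.67
4 | $28,289.67 | $339.48 | $7,865.56 | — | $20,763.59
5 | $20,763.59 | $249.16 | $7,865.56 | — | $13,147.19
6 | $13,147.19 | $157.77 | $7,865.56 | — | $5,439.40
7 | $5,439.40 | $65.27 | $5,504.67 | — | $0.00

$0.00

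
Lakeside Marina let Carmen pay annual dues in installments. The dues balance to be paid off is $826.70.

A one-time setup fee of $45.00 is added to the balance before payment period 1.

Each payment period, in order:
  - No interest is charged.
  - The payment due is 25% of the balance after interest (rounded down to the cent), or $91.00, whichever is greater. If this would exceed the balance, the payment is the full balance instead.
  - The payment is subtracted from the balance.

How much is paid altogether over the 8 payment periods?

$871.70

Payment period 1: $871.70 − $217.92 → $653.78
Payment period 2: $653.78 − $163.44 → $490.34
Payment period 3: $490.34 − $122.58 → $367.76
Payment period 4: $367.76 − $91.94 → $275.82
Payment period 5: $275.82 − $91.00 → $184.82
Payment period 6: $184.82 − $91.00 → $93.82
Payment period 7: $93.82 − $91.00 → $2.82
Payment period 8: $2.82 − $2.82 → $0.00
Total paid: $871.70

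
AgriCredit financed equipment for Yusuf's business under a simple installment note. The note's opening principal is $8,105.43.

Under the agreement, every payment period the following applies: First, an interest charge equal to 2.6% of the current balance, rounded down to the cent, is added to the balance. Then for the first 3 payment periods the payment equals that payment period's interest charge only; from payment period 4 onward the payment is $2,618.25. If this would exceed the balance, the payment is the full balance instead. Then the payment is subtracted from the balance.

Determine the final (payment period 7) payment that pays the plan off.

Payment period 1: opening $8,105.43; interest $210.74 → $8,316.17; payment $210.74; balance $8,105.43
Payment period 2: opening $8,105.43; interest $210.74 → $8,316.17; payment $210.74; balance $8,105.43
Payment period 3: opening $8,105.43; interest $210.74 → $8,316.17; payment $210.74; balance $8,105.43
Payment period 4: opening $8,105.43; interest $210.74 → $8,316.17; payment $2,618.25; balance $5,697.92
Payment period 5: opening $5,697.92; interest $148.14 → $5,846.06; payment $2,618.25; balance $3,227.81
Payment period 6: opening $3,227.81; interest $83.92 → $3,311.73; payment $2,618.25; balance $693.48
Payment period 7: opening $693.48; interest $18.03 → $711.51; payment $711.51; balance $0.00

$711.51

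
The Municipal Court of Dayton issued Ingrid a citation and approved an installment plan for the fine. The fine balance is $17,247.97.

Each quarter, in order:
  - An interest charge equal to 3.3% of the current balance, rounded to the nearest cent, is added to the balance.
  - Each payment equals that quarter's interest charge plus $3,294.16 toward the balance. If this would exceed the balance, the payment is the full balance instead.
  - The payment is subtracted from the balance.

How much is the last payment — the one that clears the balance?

$802.82

Quarter 1: opening $17,247.97; interest $569.18 → $17,817.15; payment $3,863.34; balance $13,953.81
Quarter 2: opening $13,953.81; interest $460.48 → $14,414.29; payment $3,754.64; balance $10,659.65
Quarter 3: opening $10,659.65; interest $351.77 → $11,011.42; payment $3,645.93; balance $7,365.49
Quarter 4: opening $7,365.49; interest $243.06 → $7,608.55; payment $3,537.22; balance $4,071.33
Quarter 5: opening $4,071.33; interest $134.35 → $4,205.68; payment $3,428.51; balance $777.17
Quarter 6: opening $777.17; interest $25.65 → $802.82; payment $802.82; balance $0.00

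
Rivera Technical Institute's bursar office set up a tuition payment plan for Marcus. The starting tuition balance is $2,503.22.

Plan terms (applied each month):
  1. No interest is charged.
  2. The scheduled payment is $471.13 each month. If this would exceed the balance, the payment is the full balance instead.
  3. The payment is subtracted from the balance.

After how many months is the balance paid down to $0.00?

# | Opening | Payment | End bal
1 | $2,503.22 | $471.13 | $2,032.09
2 | $2,032.09 | $471.13 | $1,560.96
3 | $1,560.96 | $471.13 | $1,089.83
4 | $1,089.83 | $471.13 | $618.70
5 | $618.70 | $471.13 | $147.57
6 | $147.57 | $147.57 | $0.00
Balance reaches $0.00 in month 6.

6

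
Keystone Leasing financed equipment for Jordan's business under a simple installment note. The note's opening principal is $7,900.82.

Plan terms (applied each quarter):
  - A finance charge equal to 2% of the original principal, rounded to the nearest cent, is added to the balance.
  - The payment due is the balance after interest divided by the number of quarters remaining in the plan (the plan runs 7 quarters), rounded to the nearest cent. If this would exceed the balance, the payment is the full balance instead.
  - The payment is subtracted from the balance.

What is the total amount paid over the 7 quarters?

Quarter 1: $7,900.82 +$158.02 interest = $8,058.84; pay $1,151.26 → $6,907.58
Quarter 2: $6,907.58 +$158.02 interest = $7,065.60; pay $1,177.60 → $5,888.00
Quarter 3: $5,888.00 +$158.02 interest = $6,046.02; pay $1,209.20 → $4,836.82
Quarter 4: $4,836.82 +$158.02 interest = $4,994.84; pay $1,248.71 → $3,746.13
Quarter 5: $3,746.13 +$158.02 interest = $3,904.15; pay $1,301.38 → $2,602.77
Quarter 6: $2,602.77 +$158.02 interest = $2,760.79; pay $1,380.40 → $1,380.39
Quarter 7: $1,380.39 +$158.02 interest = $1,538.41; pay $1,538.41 → $0.00
Total paid: $9,006.96

$9,006.96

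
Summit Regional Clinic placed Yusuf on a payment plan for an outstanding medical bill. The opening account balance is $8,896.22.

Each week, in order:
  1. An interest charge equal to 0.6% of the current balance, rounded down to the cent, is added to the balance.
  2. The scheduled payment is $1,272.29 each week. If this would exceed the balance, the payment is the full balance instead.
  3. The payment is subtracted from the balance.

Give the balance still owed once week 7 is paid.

Week 1: $8,896.22 +$53.37 interest = $8,949.59; pay $1,272.29 → $7,677.30
Week 2: $7,677.30 +$46.06 interest = $7,723.36; pay $1,272.29 → $6,451.07
Week 3: $6,451.07 +$38.70 interest = $6,489.77; pay $1,272.29 → $5,217.48
Week 4: $5,217.48 +$31.30 interest = $5,248.78; pay $1,272.29 → $3,976.49
Week 5: $3,976.49 +$23.85 interest = $4,000.34; pay $1,272.29 → $2,728.05
Week 6: $2,728.05 +$16.36 interest = $2,744.41; pay $1,272.29 → $1,472.12
Week 7: $1,472.12 +$8.83 interest = $1,480.95; pay $1,272.29 → $208.66

$208.66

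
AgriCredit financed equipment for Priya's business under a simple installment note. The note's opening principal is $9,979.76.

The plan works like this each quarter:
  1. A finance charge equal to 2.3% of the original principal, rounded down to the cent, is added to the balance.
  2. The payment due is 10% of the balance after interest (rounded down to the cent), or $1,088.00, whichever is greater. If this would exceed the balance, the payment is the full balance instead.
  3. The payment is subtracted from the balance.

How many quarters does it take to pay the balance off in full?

12

Quarter 1: opening $9,979.76; interest $229.53 → $10,209.29; payment $1,088.00; balance $9,121.29
Quarter 2: opening $9,121.29; interest $229.53 → $9,350.82; payment $1,088.00; balance $8,262.82
Quarter 3: opening $8,262.82; interest $229.53 → $8,492.35; payment $1,088.00; balance $7,404.35
Quarter 4: opening $7,404.35; interest $229.53 → $7,633.88; payment $1,088.00; balance $6,545.88
Quarter 5: opening $6,545.88; interest $229.53 → $6,775.41; payment $1,088.00; balance $5,687.41
Quarter 6: opening $5,687.41; interest $229.53 → $5,916.94; payment $1,088.00; balance $4,828.94
Quarter 7: opening $4,828.94; interest $229.53 → $5,058.47; payment $1,088.00; balance $3,970.47
Quarter 8: opening $3,970.47; interest $229.53 → $4,200.00; payment $1,088.00; balance $3,112.00
Quarter 9: opening $3,112.00; interest $229.53 → $3,341.53; payment $1,088.00; balance $2,253.53
Quarter 10: opening $2,253.53; interest $229.53 → $2,483.06; payment $1,088.00; balance $1,395.06
Quarter 11: opening $1,395.06; interest $229.53 → $1,624.59; payment $1,088.00; balance $536.59
Quarter 12: opening $536.59; interest $229.53 → $766.12; payment $766.12; balance $0.00
Balance reaches $0.00 in quarter 12.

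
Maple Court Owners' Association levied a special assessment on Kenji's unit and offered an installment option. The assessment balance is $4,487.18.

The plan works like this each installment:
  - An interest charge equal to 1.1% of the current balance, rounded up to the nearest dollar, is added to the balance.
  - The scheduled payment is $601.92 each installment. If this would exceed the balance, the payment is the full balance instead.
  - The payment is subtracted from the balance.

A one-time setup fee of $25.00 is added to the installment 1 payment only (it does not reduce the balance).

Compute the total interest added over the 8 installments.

$225.00

Installment 1: $4,487.18 +$50.00 interest = $4,537.18; pay $601.92 (+ $25.00 fee) → $3,935.26
Installment 2: $3,935.26 +$44.00 interest = $3,979.26; pay $601.92 → $3,377.34
Installment 3: $3,377.34 +$38.00 interest = $3,415.34; pay $601.92 → $2,813.42
Installment 4: $2,813.42 +$31.00 interest = $2,844.42; pay $601.92 → $2,242.50
Installment 5: $2,242.50 +$25.00 interest = $2,267.50; pay $601.92 → $1,665.58
Installment 6: $1,665.58 +$19.00 interest = $1,684.58; pay $601.92 → $1,082.66
Installment 7: $1,082.66 +$12.00 interest = $1,094.66; pay $601.92 → $492.74
Installment 8: $492.74 +$6.00 interest = $498.74; pay $498.74 → $0.00
Total interest: $50.00 + $44.00 + $38.00 + $31.00 + $25.00 + $19.00 + $12.00 + $6.00 = $225.00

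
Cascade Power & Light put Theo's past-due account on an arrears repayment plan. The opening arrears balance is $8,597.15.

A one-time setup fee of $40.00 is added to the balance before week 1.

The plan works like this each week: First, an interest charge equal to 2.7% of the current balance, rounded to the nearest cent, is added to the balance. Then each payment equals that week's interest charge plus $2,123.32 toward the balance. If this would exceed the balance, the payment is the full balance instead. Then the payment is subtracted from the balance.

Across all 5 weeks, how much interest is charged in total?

$592.70

Week 1: opening $8,637.15; interest $233.20 → $8,870.35; payment $2,356.52; balance $6,513.83
Week 2: opening $6,513.83; interest $175.87 → $6,689.70; payment $2,299.19; balance $4,390.51
Week 3: opening $4,390.51; interest $118.54 → $4,509.05; payment $2,241.86; balance $2,267.19
Week 4: opening $2,267.19; interest $61.21 → $2,328.40; payment $2,184.53; balance $143.87
Week 5: opening $143.87; interest $3.88 → $147.75; payment $147.75; balance $0.00
Total interest: $233.20 + $175.87 + $118.54 + $61.21 + $3.88 = $592.70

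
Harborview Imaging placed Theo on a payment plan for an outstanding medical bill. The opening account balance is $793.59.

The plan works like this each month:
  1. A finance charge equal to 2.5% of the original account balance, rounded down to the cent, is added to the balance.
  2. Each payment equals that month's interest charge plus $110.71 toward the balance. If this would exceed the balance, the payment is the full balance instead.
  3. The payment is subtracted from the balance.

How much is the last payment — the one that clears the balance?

# | Opening | Interest | Payment | End bal
1 | $793.59 | $19.83 | $130.54 | $682.88
2 | $682.88 | $19.83 | $130.54 | $572.17
3 | $572.17 | $19.83 | $130.54 | $461.46
4 | $461.46 | $19.83 | $130.54 | $350.75
5 | $350.75 | $19.83 | $130.54 | $240.04
6 | $240.04 | $19.83 | $130.54 | $129.33
7 | $129.33 | $19.83 | $130.54 | $18.62
8 | $18.62 | $19.83 | $38.45 | $0.00

$38.45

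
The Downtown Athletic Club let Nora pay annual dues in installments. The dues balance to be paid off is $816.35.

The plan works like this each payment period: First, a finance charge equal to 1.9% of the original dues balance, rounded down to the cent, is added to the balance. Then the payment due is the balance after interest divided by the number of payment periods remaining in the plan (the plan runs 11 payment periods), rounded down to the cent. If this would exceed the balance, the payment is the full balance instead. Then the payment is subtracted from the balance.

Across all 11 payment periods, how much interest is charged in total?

$170.61

Payment period 1: $816.35 +$15.51 interest = $831.86; pay $75.62 → $756.24
Payment period 2: $756.24 +$15.51 interest = $771.75; pay $77.17 → $694.58
Payment period 3: $694.58 +$15.51 interest = $710.09; pay $78.89 → $631.20
Payment period 4: $631.20 +$15.51 interest = $646.71; pay $80.83 → $565.88
Payment period 5: $565.88 +$15.51 interest = $581.39; pay $83.05 → $498.34
Payment period 6: $498.34 +$15.51 interest = $513.85; pay $85.64 → $428.21
Payment period 7: $428.21 +$15.51 interest = $443.72; pay $88.74 → $354.98
Payment period 8: $354.98 +$15.51 interest = $370.49; pay $92.62 → $277.87
Payment period 9: $277.87 +$15.51 interest = $293.38; pay $97.79 → $195.59
Payment period 10: $195.59 +$15.51 interest = $211.10; pay $105.55 → $105.55
Payment period 11: $105.55 +$15.51 interest = $121.06; pay $121.06 → $0.00
Total interest: $15.51 + $15.51 + $15.51 + $15.51 + $15.51 + $15.51 + $15.51 + $15.51 + $15.51 + $15.51 + $15.51 = $170.61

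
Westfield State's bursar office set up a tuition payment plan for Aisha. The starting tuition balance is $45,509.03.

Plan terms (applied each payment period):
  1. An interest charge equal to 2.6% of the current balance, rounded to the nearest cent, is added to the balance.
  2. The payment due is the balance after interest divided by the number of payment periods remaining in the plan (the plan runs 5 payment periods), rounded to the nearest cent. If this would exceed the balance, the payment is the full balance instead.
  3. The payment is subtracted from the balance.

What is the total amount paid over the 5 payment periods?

$49,184.21

Payment period 1: opening $45,509.03; interest $1,183.23 → $46,692.26; payment $9,338.45; balance $37,353.81
Payment period 2: opening $37,353.81; interest $971.20 → $38,325.01; payment $9,581.25; balance $28,743.76
Payment period 3: opening $28,743.76; interest $747.34 → $29,491.10; payment $9,830.37; balance $19,660.73
Payment period 4: opening $19,660.73; interest $511.18 → $20,171.91; payment $10,085.96; balance $10,085.95
Payment period 5: opening $10,085.95; interest $262.23 → $10,348.18; payment $10,348.18; balance $0.00
Total paid: $49,184.21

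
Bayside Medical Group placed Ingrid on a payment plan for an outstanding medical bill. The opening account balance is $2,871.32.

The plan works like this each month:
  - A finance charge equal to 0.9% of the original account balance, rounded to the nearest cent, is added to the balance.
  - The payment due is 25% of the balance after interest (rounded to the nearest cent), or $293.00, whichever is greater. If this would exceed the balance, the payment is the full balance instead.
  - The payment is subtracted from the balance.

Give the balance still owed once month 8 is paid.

# | Opening | Interest | Payment | End bal
1 | $2,871.32 | $25.84 | $724.29 | $2,172.87
2 | $2,172.87 | $25.84 | $549.68 | $1,649.03
3 | $1,649.03 | $25.84 | $418.72 | $1,256.15
4 | $1,256.15 | $25.84 | $320.50 | $961.49
5 | $961.49 | $25.84 | $293.00 | $694.33
6 | $694.33 | $25.84 | $293.00 | $427.17
7 | $427.17 | $25.84 | $293.00 | $160.01
8 | $160.01 | $25.84 | $185.85 | $0.00

$0.00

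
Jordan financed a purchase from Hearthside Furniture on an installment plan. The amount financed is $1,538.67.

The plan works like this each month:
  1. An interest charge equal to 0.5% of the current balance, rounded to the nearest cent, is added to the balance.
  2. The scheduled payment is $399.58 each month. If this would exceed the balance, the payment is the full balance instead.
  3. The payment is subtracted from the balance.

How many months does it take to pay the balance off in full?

Month 1: $1,538.67 +$7.69 interest = $1,546.36; pay $399.58 → $1,146.78
Month 2: $1,146.78 +$5.73 interest = $1,152.51; pay $399.58 → $752.93
Month 3: $752.93 +$3.76 interest = $756.69; pay $399.58 → $357.11
Month 4: $357.11 +$1.79 interest = $358.90; pay $358.90 → $0.00
Balance reaches $0.00 in month 4.

4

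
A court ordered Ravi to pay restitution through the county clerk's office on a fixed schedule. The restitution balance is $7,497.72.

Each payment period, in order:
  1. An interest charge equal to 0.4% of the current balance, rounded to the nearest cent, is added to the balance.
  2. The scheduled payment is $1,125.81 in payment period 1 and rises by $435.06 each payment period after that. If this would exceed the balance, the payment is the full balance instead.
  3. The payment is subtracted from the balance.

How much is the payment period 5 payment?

$472.63

Payment period 1: $7,497.72 +$29.99 interest = $7,527.71; pay $1,125.81 → $6,401.90
Payment period 2: $6,401.90 +$25.61 interest = $6,427.51; pay $1,560.87 → $4,866.64
Payment period 3: $4,866.64 +$19.47 interest = $4,886.11; pay $1,995.93 → $2,890.18
Payment period 4: $2,890.18 +$11.56 interest = $2,901.74; pay $2,430.99 → $470.75
Payment period 5: $470.75 +$1.88 interest = $472.63; pay $472.63 → $0.00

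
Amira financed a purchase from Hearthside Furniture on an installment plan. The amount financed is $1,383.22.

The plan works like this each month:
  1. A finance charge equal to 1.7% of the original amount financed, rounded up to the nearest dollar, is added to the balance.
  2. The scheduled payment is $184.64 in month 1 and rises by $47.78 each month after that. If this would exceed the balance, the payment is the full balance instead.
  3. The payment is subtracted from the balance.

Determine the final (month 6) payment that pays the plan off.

$126.22

Month 1: opening $1,383.22; interest $24.00 → $1,407.22; payment $184.64; balance $1,222.58
Month 2: opening $1,222.58; interest $24.00 → $1,246.58; payment $232.42; balance $1,014.16
Month 3: opening $1,014.16; interest $24.00 → $1,038.16; payment $280.20; balance $757.96
Month 4: opening $757.96; interest $24.00 → $781.96; payment $327.98; balance $453.98
Month 5: opening $453.98; interest $24.00 → $477.98; payment $375.76; balance $102.22
Month 6: opening $102.22; interest $24.00 → $126.22; payment $126.22; balance $0.00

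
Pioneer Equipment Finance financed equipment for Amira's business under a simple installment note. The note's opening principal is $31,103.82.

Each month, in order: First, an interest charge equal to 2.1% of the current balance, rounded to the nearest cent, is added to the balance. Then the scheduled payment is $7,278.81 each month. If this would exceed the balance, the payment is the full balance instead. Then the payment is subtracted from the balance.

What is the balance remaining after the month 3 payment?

$10,806.59

Month 1: opening $31,103.82; interest $653.18 → $31,757.00; payment $7,278.81; balance $24,478.19
Month 2: opening $24,478.19; interest $514.04 → $24,992.23; payment $7,278.81; balance $17,713.42
Month 3: opening $17,713.42; interest $371.98 → $18,085.40; payment $7,278.81; balance $10,806.59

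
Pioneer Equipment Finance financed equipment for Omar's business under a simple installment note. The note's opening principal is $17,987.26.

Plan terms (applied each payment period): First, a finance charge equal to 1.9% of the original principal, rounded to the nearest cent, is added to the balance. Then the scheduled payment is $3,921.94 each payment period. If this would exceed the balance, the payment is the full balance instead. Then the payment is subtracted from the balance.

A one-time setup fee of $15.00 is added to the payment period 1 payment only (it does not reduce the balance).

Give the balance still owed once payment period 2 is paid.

# | Opening | Interest | Payment | Fee | End bal
1 | $17,987.26 | $341.76 | $3,921.94 | $15.00 | $14,407.08
2 | $14,407.08 | $341.76 | $3,921.94 | — | $10,826.90

$10,826.90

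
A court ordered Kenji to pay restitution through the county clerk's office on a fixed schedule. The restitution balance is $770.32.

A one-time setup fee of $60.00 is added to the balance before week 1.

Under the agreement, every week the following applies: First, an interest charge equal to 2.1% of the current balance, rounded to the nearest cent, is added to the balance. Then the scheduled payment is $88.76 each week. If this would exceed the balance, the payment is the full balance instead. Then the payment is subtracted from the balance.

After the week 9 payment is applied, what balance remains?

$131.77

Week 1: opening $830.32; interest $17.44 → $847.76; payment $88.76; balance $759.00
Week 2: opening $759.00; interest $15.94 → $774.94; payment $88.76; balance $686.18
Week 3: opening $686.18; interest $14.41 → $700.59; payment $88.76; balance $611.83
Week 4: opening $611.83; interest $12.85 → $624.68; payment $88.76; balance $535.92
Week 5: opening $535.92; interest $11.25 → $547.17; payment $88.76; balance $458.41
Week 6: opening $458.41; interest $9.63 → $468.04; payment $88.76; balance $379.28
Week 7: opening $379.28; interest $7.96 → $387.24; payment $88.76; balance $298.48
Week 8: opening $298.48; interest $6.27 → $304.75; payment $88.76; balance $215.99
Week 9: opening $215.99; interest $4.54 → $220.53; payment $88.76; balance $131.77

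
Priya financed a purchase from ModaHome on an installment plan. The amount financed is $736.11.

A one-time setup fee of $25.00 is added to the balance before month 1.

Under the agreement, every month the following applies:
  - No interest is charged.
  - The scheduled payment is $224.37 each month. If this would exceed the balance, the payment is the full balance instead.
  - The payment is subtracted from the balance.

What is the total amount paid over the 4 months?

Month 1: $761.11 − $224.37 → $536.74
Month 2: $536.74 − $224.37 → $312.37
Month 3: $312.37 − $224.37 → $88.00
Month 4: $88.00 − $88.00 → $0.00
Total paid: $761.11

$761.11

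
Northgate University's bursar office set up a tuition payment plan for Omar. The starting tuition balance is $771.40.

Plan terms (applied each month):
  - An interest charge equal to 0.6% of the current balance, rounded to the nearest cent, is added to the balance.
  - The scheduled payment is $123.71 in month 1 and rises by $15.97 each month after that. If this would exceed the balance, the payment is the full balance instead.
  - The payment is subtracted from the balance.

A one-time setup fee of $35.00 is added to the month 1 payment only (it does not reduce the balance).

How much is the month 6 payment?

Month 1: $771.40 +$4.63 interest = $776.03; pay $123.71 (+ $35.00 fee) → $652.32
Month 2: $652.32 +$3.91 interest = $656.23; pay $139.68 → $516.55
Month 3: $516.55 +$3.10 interest = $519.65; pay $155.65 → $364.00
Month 4: $364.00 +$2.18 interest = $366.18; pay $171.62 → $194.56
Month 5: $194.56 +$1.17 interest = $195.73; pay $187.59 → $8.14
Month 6: $8.14 +$0.05 interest = $8.19; pay $8.19 → $0.00

$8.19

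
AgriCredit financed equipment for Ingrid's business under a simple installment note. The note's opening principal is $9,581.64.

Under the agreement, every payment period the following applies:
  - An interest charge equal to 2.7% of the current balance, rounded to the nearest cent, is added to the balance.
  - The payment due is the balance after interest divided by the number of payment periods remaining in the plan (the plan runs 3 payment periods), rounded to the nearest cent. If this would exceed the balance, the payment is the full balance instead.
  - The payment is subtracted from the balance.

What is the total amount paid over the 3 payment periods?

Payment period 1: opening $9,581.64; interest $258.70 → $9,840.34; payment $3,280.11; balance $6,560.23
Payment period 2: opening $6,560.23; interest $177.13 → $6,737.36; payment $3,368.68; balance $3,368.68
Payment period 3: opening $3,368.68; interest $90.95 → $3,459.63; payment $3,459.63; balance $0.00
Total paid: $10,108.42

$10,108.42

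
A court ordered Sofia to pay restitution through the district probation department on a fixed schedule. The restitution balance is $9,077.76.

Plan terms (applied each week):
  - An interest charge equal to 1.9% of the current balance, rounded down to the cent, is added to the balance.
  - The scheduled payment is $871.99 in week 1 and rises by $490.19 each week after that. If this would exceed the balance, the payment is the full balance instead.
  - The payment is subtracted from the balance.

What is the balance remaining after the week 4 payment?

Week 1: $9,077.76 +$172.47 interest = $9,250.23; pay $871.99 → $8,378.24
Week 2: $8,378.24 +$159.18 interest = $8,537.42; pay $1,362.18 → $7,175.24
Week 3: $7,175.24 +$136.32 interest = $7,311.56; pay $1,852.37 → $5,459.19
Week 4: $5,459.19 +$103.72 interest = $5,562.91; pay $2,342.56 → $3,220.35

$3,220.35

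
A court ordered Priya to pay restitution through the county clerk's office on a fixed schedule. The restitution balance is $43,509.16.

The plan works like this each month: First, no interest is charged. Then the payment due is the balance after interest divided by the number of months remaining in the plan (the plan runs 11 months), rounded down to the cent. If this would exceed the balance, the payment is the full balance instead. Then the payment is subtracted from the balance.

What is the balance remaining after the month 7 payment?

Month 1: $43,509.16 − $3,955.37 → $39,553.79
Month 2: $39,553.79 − $3,955.37 → $35,598.42
Month 3: $35,598.42 − $3,955.38 → $31,643.04
Month 4: $31,643.04 − $3,955.38 → $27,687.66
Month 5: $27,687.66 − $3,955.38 → $23,732.28
Month 6: $23,732.28 − $3,955.38 → $19,776.90
Month 7: $19,776.90 − $3,955.38 → $15,821.52

$15,821.52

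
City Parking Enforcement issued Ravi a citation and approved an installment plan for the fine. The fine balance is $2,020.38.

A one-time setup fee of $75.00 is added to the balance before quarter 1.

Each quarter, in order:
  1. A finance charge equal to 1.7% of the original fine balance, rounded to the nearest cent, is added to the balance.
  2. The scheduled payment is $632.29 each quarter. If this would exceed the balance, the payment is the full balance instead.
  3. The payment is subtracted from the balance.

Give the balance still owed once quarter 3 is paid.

$301.56

# | Opening | Interest | Payment | End bal
1 | $2,095.38 | $34.35 | $632.29 | $1,497.44
2 | $1,497.44 | $34.35 | $632.29 | $899.50
3 | $899.50 | $34.35 | $632.29 | $301.56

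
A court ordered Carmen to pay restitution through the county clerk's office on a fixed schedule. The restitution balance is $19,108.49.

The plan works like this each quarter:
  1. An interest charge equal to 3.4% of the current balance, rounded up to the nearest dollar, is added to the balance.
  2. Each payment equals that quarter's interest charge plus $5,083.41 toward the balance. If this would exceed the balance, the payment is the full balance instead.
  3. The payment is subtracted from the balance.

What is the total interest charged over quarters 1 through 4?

Quarter 1: $19,108.49 +$650.00 interest = $19,758.49; pay $5,733.41 → $14,025.08
Quarter 2: $14,025.08 +$477.00 interest = $14,502.08; pay $5,560.41 → $8,941.67
Quarter 3: $8,941.67 +$305.00 interest = $9,246.67; pay $5,388.41 → $3,858.26
Quarter 4: $3,858.26 +$132.00 interest = $3,990.26; pay $3,990.26 → $0.00
Total interest: $650.00 + $477.00 + $305.00 + $132.00 = $1,564.00

$1,564.00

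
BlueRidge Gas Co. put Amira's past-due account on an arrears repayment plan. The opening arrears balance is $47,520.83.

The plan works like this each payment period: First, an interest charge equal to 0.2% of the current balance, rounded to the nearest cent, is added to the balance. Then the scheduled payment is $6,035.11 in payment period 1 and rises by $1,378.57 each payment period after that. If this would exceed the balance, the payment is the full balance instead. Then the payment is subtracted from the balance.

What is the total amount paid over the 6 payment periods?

Payment period 1: opening $47,520.83; interest $95.04 → $47,615.87; payment $6,035.11; balance $41,580.76
Payment period 2: opening $41,580.76; interest $83.16 → $41,663.92; payment $7,413.68; balance $34,250.24
Payment period 3: opening $34,250.24; interest $68.50 → $34,318.74; payment $8,792.25; balance $25,526.49
Payment period 4: opening $25,526.49; interest $51.05 → $25,577.54; payment $10,170.82; balance $15,406.72
Payment period 5: opening $15,406.72; interest $30.81 → $15,437.53; payment $11,549.39; balance $3,888.14
Payment period 6: opening $3,888.14; interest $7.78 → $3,895.92; payment $3,895.92; balance $0.00
Total paid: $47,857.17

$47,857.17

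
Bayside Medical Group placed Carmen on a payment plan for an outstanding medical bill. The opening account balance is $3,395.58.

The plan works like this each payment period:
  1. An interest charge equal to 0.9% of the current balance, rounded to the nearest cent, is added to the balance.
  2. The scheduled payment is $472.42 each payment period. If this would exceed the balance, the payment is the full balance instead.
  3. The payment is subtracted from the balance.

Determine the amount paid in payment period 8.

$219.75

Payment period 1: opening $3,395.58; interest $30.56 → $3,426.14; payment $472.42; balance $2,953.72
Payment period 2: opening $2,953.72; interest $26.58 → $2,980.30; payment $472.42; balance $2,507.88
Payment period 3: opening $2,507.88; interest $22.57 → $2,530.45; payment $472.42; balance $2,058.03
Payment period 4: opening $2,058.03; interest $18.52 → $2,076.55; payment $472.42; balance $1,604.13
Payment period 5: opening $1,604.13; interest $14.44 → $1,618.57; payment $472.42; balance $1,146.15
Payment period 6: opening $1,146.15; interest $10.32 → $1,156.47; payment $472.42; balance $684.05
Payment period 7: opening $684.05; interest $6.16 → $690.21; payment $472.42; balance $217.79
Payment period 8: opening $217.79; interest $1.96 → $219.75; payment $219.75; balance $0.00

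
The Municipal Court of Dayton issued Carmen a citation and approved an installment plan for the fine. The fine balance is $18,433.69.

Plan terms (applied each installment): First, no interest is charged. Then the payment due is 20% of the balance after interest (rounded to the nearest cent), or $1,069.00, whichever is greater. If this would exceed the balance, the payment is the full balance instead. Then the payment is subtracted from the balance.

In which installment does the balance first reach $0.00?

11

Installment 1: opening $18,433.69; payment $3,686.74; balance $14,746.95
Installment 2: opening $14,746.95; payment $2,949.39; balance $11,797.56
Installment 3: opening $11,797.56; payment $2,359.51; balance $9,438.05
Installment 4: opening $9,438.05; payment $1,887.61; balance $7,550.44
Installment 5: opening $7,550.44; payment $1,510.09; balance $6,040.35
Installment 6: opening $6,040.35; payment $1,208.07; balance $4,832.28
Installment 7: opening $4,832.28; payment $1,069.00; balance $3,763.28
Installment 8: opening $3,763.28; payment $1,069.00; balance $2,694.28
Installment 9: opening $2,694.28; payment $1,069.00; balance $1,625.28
Installment 10: opening $1,625.28; payment $1,069.00; balance $556.28
Installment 11: opening $556.28; payment $556.28; balance $0.00
Balance reaches $0.00 in installment 11.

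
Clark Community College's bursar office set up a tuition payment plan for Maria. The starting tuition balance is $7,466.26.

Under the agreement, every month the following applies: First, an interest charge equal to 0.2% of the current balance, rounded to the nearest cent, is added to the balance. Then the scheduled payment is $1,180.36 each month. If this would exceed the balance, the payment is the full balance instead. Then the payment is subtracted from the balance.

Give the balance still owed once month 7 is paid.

$0.00

Month 1: $7,466.26 +$14.93 interest = $7,481.19; pay $1,180.36 → $6,300.83
Month 2: $6,300.83 +$12.60 interest = $6,313.43; pay $1,180.36 → $5,133.07
Month 3: $5,133.07 +$10.27 interest = $5,143.34; pay $1,180.36 → $3,962.98
Month 4: $3,962.98 +$7.93 interest = $3,970.91; pay $1,180.36 → $2,790.55
Month 5: $2,790.55 +$5.58 interest = $2,796.13; pay $1,180.36 → $1,615.77
Month 6: $1,615.77 +$3.23 interest = $1,619.00; pay $1,180.36 → $438.64
Month 7: $438.64 +$0.88 interest = $439.52; pay $439.52 → $0.00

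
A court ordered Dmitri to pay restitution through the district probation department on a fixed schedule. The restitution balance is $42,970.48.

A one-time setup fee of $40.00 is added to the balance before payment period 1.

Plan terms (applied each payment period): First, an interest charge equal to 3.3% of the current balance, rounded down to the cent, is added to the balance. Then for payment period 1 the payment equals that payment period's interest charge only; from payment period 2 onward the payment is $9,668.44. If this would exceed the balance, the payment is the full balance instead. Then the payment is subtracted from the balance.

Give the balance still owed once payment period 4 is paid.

$17,437.54

Payment period 1: $43,010.48 +$1,419.34 interest = $44,429.82; pay $1,419.34 → $43,010.48
Payment period 2: $43,010.48 +$1,419.34 interest = $44,429.82; pay $9,668.44 → $34,761.38
Payment period 3: $34,761.38 +$1,147.12 interest = $35,908.50; pay $9,668.44 → $26,240.06
Payment period 4: $26,240.06 +$865.92 interest = $27,105.98; pay $9,668.44 → $17,437.54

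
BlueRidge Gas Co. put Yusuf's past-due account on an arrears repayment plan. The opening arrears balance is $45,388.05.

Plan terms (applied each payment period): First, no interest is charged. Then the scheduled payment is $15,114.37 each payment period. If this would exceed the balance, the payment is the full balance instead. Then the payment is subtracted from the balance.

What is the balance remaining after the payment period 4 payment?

Payment period 1: $45,388.05 − $15,114.37 → $30,273.68
Payment period 2: $30,273.68 − $15,114.37 → $15,159.31
Payment period 3: $15,159.31 − $15,114.37 → $44.94
Payment period 4: $44.94 − $44.94 → $0.00

$0.00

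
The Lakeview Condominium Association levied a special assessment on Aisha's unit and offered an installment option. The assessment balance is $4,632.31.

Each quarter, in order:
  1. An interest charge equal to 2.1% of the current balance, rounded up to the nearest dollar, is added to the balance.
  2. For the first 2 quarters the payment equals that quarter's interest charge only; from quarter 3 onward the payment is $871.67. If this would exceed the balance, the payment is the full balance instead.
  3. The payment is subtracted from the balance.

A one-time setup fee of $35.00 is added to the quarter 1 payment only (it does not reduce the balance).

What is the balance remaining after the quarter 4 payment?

$3,068.97

Quarter 1: opening $4,632.31; interest $98.00 → $4,730.31; payment $98.00 (+ $35.00 fee); balance $4,632.31
Quarter 2: opening $4,632.31; interest $98.00 → $4,730.31; payment $98.00; balance $4,632.31
Quarter 3: opening $4,632.31; interest $98.00 → $4,730.31; payment $871.67; balance $3,858.64
Quarter 4: opening $3,858.64; interest $82.00 → $3,940.64; payment $871.67; balance $3,068.97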